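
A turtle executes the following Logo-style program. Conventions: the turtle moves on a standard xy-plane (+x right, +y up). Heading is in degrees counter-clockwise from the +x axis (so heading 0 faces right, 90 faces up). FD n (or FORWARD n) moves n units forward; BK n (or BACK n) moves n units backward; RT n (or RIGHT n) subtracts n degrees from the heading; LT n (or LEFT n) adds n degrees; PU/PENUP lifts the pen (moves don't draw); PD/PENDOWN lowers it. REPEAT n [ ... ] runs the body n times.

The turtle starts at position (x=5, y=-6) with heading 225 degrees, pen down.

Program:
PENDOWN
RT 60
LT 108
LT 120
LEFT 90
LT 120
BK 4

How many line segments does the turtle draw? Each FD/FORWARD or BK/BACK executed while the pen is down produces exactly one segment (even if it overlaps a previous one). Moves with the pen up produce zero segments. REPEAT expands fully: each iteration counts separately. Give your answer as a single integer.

Answer: 1

Derivation:
Executing turtle program step by step:
Start: pos=(5,-6), heading=225, pen down
PD: pen down
RT 60: heading 225 -> 165
LT 108: heading 165 -> 273
LT 120: heading 273 -> 33
LT 90: heading 33 -> 123
LT 120: heading 123 -> 243
BK 4: (5,-6) -> (6.816,-2.436) [heading=243, draw]
Final: pos=(6.816,-2.436), heading=243, 1 segment(s) drawn
Segments drawn: 1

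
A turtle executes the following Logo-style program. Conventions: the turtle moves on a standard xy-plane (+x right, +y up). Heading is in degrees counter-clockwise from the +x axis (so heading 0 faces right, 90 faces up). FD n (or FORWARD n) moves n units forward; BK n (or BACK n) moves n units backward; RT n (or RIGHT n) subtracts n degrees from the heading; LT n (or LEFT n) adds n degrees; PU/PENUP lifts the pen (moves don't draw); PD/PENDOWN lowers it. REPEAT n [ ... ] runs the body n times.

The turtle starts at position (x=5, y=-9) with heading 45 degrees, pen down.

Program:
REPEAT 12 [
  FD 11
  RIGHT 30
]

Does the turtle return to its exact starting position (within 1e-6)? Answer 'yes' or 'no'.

Executing turtle program step by step:
Start: pos=(5,-9), heading=45, pen down
REPEAT 12 [
  -- iteration 1/12 --
  FD 11: (5,-9) -> (12.778,-1.222) [heading=45, draw]
  RT 30: heading 45 -> 15
  -- iteration 2/12 --
  FD 11: (12.778,-1.222) -> (23.403,1.625) [heading=15, draw]
  RT 30: heading 15 -> 345
  -- iteration 3/12 --
  FD 11: (23.403,1.625) -> (34.029,-1.222) [heading=345, draw]
  RT 30: heading 345 -> 315
  -- iteration 4/12 --
  FD 11: (34.029,-1.222) -> (41.807,-9) [heading=315, draw]
  RT 30: heading 315 -> 285
  -- iteration 5/12 --
  FD 11: (41.807,-9) -> (44.654,-19.625) [heading=285, draw]
  RT 30: heading 285 -> 255
  -- iteration 6/12 --
  FD 11: (44.654,-19.625) -> (41.807,-30.25) [heading=255, draw]
  RT 30: heading 255 -> 225
  -- iteration 7/12 --
  FD 11: (41.807,-30.25) -> (34.029,-38.029) [heading=225, draw]
  RT 30: heading 225 -> 195
  -- iteration 8/12 --
  FD 11: (34.029,-38.029) -> (23.403,-40.876) [heading=195, draw]
  RT 30: heading 195 -> 165
  -- iteration 9/12 --
  FD 11: (23.403,-40.876) -> (12.778,-38.029) [heading=165, draw]
  RT 30: heading 165 -> 135
  -- iteration 10/12 --
  FD 11: (12.778,-38.029) -> (5,-30.25) [heading=135, draw]
  RT 30: heading 135 -> 105
  -- iteration 11/12 --
  FD 11: (5,-30.25) -> (2.153,-19.625) [heading=105, draw]
  RT 30: heading 105 -> 75
  -- iteration 12/12 --
  FD 11: (2.153,-19.625) -> (5,-9) [heading=75, draw]
  RT 30: heading 75 -> 45
]
Final: pos=(5,-9), heading=45, 12 segment(s) drawn

Start position: (5, -9)
Final position: (5, -9)
Distance = 0; < 1e-6 -> CLOSED

Answer: yes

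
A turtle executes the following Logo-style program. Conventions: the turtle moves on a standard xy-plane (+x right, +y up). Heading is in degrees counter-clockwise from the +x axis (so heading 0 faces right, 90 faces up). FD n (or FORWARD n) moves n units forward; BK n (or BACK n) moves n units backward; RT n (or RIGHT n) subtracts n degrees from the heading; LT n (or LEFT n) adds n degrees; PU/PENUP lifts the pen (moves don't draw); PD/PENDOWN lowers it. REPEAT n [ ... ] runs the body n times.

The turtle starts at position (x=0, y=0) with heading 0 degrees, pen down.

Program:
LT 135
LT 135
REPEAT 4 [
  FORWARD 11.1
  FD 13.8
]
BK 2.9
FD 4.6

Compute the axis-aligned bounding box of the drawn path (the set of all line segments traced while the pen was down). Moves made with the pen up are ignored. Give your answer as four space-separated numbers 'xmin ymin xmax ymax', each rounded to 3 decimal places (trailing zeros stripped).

Executing turtle program step by step:
Start: pos=(0,0), heading=0, pen down
LT 135: heading 0 -> 135
LT 135: heading 135 -> 270
REPEAT 4 [
  -- iteration 1/4 --
  FD 11.1: (0,0) -> (0,-11.1) [heading=270, draw]
  FD 13.8: (0,-11.1) -> (0,-24.9) [heading=270, draw]
  -- iteration 2/4 --
  FD 11.1: (0,-24.9) -> (0,-36) [heading=270, draw]
  FD 13.8: (0,-36) -> (0,-49.8) [heading=270, draw]
  -- iteration 3/4 --
  FD 11.1: (0,-49.8) -> (0,-60.9) [heading=270, draw]
  FD 13.8: (0,-60.9) -> (0,-74.7) [heading=270, draw]
  -- iteration 4/4 --
  FD 11.1: (0,-74.7) -> (0,-85.8) [heading=270, draw]
  FD 13.8: (0,-85.8) -> (0,-99.6) [heading=270, draw]
]
BK 2.9: (0,-99.6) -> (0,-96.7) [heading=270, draw]
FD 4.6: (0,-96.7) -> (0,-101.3) [heading=270, draw]
Final: pos=(0,-101.3), heading=270, 10 segment(s) drawn

Segment endpoints: x in {0, 0, 0, 0, 0, 0, 0, 0, 0, 0, 0}, y in {-101.3, -99.6, -96.7, -85.8, -74.7, -60.9, -49.8, -36, -24.9, -11.1, 0}
xmin=0, ymin=-101.3, xmax=0, ymax=0

Answer: 0 -101.3 0 0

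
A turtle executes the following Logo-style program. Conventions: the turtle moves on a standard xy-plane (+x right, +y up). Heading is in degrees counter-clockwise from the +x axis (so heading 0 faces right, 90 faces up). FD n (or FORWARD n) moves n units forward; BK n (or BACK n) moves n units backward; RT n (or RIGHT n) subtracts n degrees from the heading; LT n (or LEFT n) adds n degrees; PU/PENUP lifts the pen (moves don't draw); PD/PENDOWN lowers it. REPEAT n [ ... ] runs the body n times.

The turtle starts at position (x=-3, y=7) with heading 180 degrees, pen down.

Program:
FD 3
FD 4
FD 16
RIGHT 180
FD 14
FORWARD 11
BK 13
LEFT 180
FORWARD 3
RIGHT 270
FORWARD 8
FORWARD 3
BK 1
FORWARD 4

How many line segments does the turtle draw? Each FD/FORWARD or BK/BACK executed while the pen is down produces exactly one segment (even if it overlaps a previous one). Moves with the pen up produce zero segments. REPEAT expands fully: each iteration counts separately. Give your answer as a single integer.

Answer: 11

Derivation:
Executing turtle program step by step:
Start: pos=(-3,7), heading=180, pen down
FD 3: (-3,7) -> (-6,7) [heading=180, draw]
FD 4: (-6,7) -> (-10,7) [heading=180, draw]
FD 16: (-10,7) -> (-26,7) [heading=180, draw]
RT 180: heading 180 -> 0
FD 14: (-26,7) -> (-12,7) [heading=0, draw]
FD 11: (-12,7) -> (-1,7) [heading=0, draw]
BK 13: (-1,7) -> (-14,7) [heading=0, draw]
LT 180: heading 0 -> 180
FD 3: (-14,7) -> (-17,7) [heading=180, draw]
RT 270: heading 180 -> 270
FD 8: (-17,7) -> (-17,-1) [heading=270, draw]
FD 3: (-17,-1) -> (-17,-4) [heading=270, draw]
BK 1: (-17,-4) -> (-17,-3) [heading=270, draw]
FD 4: (-17,-3) -> (-17,-7) [heading=270, draw]
Final: pos=(-17,-7), heading=270, 11 segment(s) drawn
Segments drawn: 11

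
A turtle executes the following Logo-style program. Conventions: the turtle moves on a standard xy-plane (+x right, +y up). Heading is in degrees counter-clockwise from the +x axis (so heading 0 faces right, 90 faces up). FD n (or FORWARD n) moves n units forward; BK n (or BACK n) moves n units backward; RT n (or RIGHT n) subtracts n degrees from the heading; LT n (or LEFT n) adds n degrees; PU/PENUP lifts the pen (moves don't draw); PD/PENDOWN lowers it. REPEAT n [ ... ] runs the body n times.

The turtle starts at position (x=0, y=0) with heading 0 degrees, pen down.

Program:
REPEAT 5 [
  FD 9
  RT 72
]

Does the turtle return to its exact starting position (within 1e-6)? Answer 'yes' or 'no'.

Executing turtle program step by step:
Start: pos=(0,0), heading=0, pen down
REPEAT 5 [
  -- iteration 1/5 --
  FD 9: (0,0) -> (9,0) [heading=0, draw]
  RT 72: heading 0 -> 288
  -- iteration 2/5 --
  FD 9: (9,0) -> (11.781,-8.56) [heading=288, draw]
  RT 72: heading 288 -> 216
  -- iteration 3/5 --
  FD 9: (11.781,-8.56) -> (4.5,-13.85) [heading=216, draw]
  RT 72: heading 216 -> 144
  -- iteration 4/5 --
  FD 9: (4.5,-13.85) -> (-2.781,-8.56) [heading=144, draw]
  RT 72: heading 144 -> 72
  -- iteration 5/5 --
  FD 9: (-2.781,-8.56) -> (0,0) [heading=72, draw]
  RT 72: heading 72 -> 0
]
Final: pos=(0,0), heading=0, 5 segment(s) drawn

Start position: (0, 0)
Final position: (0, 0)
Distance = 0; < 1e-6 -> CLOSED

Answer: yes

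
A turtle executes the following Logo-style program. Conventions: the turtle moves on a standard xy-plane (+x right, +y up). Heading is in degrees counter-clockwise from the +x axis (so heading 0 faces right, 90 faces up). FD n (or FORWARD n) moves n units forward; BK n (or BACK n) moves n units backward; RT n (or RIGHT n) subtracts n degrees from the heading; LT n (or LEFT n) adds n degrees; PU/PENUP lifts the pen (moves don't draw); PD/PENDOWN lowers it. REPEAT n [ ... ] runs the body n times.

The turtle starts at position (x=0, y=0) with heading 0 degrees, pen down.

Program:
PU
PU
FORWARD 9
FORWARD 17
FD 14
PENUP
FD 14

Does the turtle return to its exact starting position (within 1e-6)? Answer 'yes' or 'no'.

Answer: no

Derivation:
Executing turtle program step by step:
Start: pos=(0,0), heading=0, pen down
PU: pen up
PU: pen up
FD 9: (0,0) -> (9,0) [heading=0, move]
FD 17: (9,0) -> (26,0) [heading=0, move]
FD 14: (26,0) -> (40,0) [heading=0, move]
PU: pen up
FD 14: (40,0) -> (54,0) [heading=0, move]
Final: pos=(54,0), heading=0, 0 segment(s) drawn

Start position: (0, 0)
Final position: (54, 0)
Distance = 54; >= 1e-6 -> NOT closed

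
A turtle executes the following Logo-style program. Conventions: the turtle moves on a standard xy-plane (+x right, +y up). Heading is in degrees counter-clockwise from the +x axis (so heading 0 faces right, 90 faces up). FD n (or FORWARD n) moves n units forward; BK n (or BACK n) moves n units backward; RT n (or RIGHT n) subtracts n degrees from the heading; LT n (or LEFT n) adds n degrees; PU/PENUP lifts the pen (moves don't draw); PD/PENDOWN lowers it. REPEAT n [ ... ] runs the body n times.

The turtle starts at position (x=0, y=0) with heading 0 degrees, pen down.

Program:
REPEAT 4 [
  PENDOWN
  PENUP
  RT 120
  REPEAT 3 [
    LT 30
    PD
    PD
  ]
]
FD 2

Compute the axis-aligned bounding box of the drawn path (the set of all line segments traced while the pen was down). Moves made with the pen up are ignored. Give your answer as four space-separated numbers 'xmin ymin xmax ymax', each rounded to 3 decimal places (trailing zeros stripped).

Executing turtle program step by step:
Start: pos=(0,0), heading=0, pen down
REPEAT 4 [
  -- iteration 1/4 --
  PD: pen down
  PU: pen up
  RT 120: heading 0 -> 240
  REPEAT 3 [
    -- iteration 1/3 --
    LT 30: heading 240 -> 270
    PD: pen down
    PD: pen down
    -- iteration 2/3 --
    LT 30: heading 270 -> 300
    PD: pen down
    PD: pen down
    -- iteration 3/3 --
    LT 30: heading 300 -> 330
    PD: pen down
    PD: pen down
  ]
  -- iteration 2/4 --
  PD: pen down
  PU: pen up
  RT 120: heading 330 -> 210
  REPEAT 3 [
    -- iteration 1/3 --
    LT 30: heading 210 -> 240
    PD: pen down
    PD: pen down
    -- iteration 2/3 --
    LT 30: heading 240 -> 270
    PD: pen down
    PD: pen down
    -- iteration 3/3 --
    LT 30: heading 270 -> 300
    PD: pen down
    PD: pen down
  ]
  -- iteration 3/4 --
  PD: pen down
  PU: pen up
  RT 120: heading 300 -> 180
  REPEAT 3 [
    -- iteration 1/3 --
    LT 30: heading 180 -> 210
    PD: pen down
    PD: pen down
    -- iteration 2/3 --
    LT 30: heading 210 -> 240
    PD: pen down
    PD: pen down
    -- iteration 3/3 --
    LT 30: heading 240 -> 270
    PD: pen down
    PD: pen down
  ]
  -- iteration 4/4 --
  PD: pen down
  PU: pen up
  RT 120: heading 270 -> 150
  REPEAT 3 [
    -- iteration 1/3 --
    LT 30: heading 150 -> 180
    PD: pen down
    PD: pen down
    -- iteration 2/3 --
    LT 30: heading 180 -> 210
    PD: pen down
    PD: pen down
    -- iteration 3/3 --
    LT 30: heading 210 -> 240
    PD: pen down
    PD: pen down
  ]
]
FD 2: (0,0) -> (-1,-1.732) [heading=240, draw]
Final: pos=(-1,-1.732), heading=240, 1 segment(s) drawn

Segment endpoints: x in {-1, 0}, y in {-1.732, 0}
xmin=-1, ymin=-1.732, xmax=0, ymax=0

Answer: -1 -1.732 0 0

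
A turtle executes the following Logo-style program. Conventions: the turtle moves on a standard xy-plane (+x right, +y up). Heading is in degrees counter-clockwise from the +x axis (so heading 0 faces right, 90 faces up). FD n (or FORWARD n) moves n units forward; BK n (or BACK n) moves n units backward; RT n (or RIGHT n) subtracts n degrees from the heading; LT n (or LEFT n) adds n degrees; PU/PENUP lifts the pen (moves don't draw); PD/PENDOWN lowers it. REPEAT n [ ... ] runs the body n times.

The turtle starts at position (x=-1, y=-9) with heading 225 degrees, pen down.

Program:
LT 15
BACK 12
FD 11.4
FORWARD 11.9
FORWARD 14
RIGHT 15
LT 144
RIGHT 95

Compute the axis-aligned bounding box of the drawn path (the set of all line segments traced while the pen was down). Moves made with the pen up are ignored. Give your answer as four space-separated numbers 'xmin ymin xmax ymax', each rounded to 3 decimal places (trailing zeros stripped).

Answer: -13.65 -30.91 5 1.392

Derivation:
Executing turtle program step by step:
Start: pos=(-1,-9), heading=225, pen down
LT 15: heading 225 -> 240
BK 12: (-1,-9) -> (5,1.392) [heading=240, draw]
FD 11.4: (5,1.392) -> (-0.7,-8.48) [heading=240, draw]
FD 11.9: (-0.7,-8.48) -> (-6.65,-18.786) [heading=240, draw]
FD 14: (-6.65,-18.786) -> (-13.65,-30.91) [heading=240, draw]
RT 15: heading 240 -> 225
LT 144: heading 225 -> 9
RT 95: heading 9 -> 274
Final: pos=(-13.65,-30.91), heading=274, 4 segment(s) drawn

Segment endpoints: x in {-13.65, -6.65, -1, -0.7, 5}, y in {-30.91, -18.786, -9, -8.48, 1.392}
xmin=-13.65, ymin=-30.91, xmax=5, ymax=1.392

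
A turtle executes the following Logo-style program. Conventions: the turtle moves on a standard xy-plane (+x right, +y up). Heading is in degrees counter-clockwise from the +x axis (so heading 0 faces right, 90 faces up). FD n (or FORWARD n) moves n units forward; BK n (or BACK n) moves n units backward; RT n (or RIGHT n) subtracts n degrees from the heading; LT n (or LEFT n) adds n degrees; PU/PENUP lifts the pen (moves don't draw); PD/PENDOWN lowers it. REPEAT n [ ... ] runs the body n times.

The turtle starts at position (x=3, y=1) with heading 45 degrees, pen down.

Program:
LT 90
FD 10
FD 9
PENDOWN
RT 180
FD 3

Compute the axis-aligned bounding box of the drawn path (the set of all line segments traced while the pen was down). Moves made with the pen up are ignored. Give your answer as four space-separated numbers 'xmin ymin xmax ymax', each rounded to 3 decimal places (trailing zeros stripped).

Answer: -10.435 1 3 14.435

Derivation:
Executing turtle program step by step:
Start: pos=(3,1), heading=45, pen down
LT 90: heading 45 -> 135
FD 10: (3,1) -> (-4.071,8.071) [heading=135, draw]
FD 9: (-4.071,8.071) -> (-10.435,14.435) [heading=135, draw]
PD: pen down
RT 180: heading 135 -> 315
FD 3: (-10.435,14.435) -> (-8.314,12.314) [heading=315, draw]
Final: pos=(-8.314,12.314), heading=315, 3 segment(s) drawn

Segment endpoints: x in {-10.435, -8.314, -4.071, 3}, y in {1, 8.071, 12.314, 14.435}
xmin=-10.435, ymin=1, xmax=3, ymax=14.435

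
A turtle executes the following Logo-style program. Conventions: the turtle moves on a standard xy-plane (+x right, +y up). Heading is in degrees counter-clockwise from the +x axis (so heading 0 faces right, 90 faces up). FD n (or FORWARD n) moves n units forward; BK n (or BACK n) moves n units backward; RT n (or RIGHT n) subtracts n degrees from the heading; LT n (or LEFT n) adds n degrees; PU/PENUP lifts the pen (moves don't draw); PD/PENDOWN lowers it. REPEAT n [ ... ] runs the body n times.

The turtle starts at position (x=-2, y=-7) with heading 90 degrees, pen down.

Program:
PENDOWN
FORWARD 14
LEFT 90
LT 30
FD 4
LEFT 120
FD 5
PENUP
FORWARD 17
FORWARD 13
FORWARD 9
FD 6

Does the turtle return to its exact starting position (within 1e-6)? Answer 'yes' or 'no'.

Answer: no

Derivation:
Executing turtle program step by step:
Start: pos=(-2,-7), heading=90, pen down
PD: pen down
FD 14: (-2,-7) -> (-2,7) [heading=90, draw]
LT 90: heading 90 -> 180
LT 30: heading 180 -> 210
FD 4: (-2,7) -> (-5.464,5) [heading=210, draw]
LT 120: heading 210 -> 330
FD 5: (-5.464,5) -> (-1.134,2.5) [heading=330, draw]
PU: pen up
FD 17: (-1.134,2.5) -> (13.588,-6) [heading=330, move]
FD 13: (13.588,-6) -> (24.847,-12.5) [heading=330, move]
FD 9: (24.847,-12.5) -> (32.641,-17) [heading=330, move]
FD 6: (32.641,-17) -> (37.837,-20) [heading=330, move]
Final: pos=(37.837,-20), heading=330, 3 segment(s) drawn

Start position: (-2, -7)
Final position: (37.837, -20)
Distance = 41.905; >= 1e-6 -> NOT closed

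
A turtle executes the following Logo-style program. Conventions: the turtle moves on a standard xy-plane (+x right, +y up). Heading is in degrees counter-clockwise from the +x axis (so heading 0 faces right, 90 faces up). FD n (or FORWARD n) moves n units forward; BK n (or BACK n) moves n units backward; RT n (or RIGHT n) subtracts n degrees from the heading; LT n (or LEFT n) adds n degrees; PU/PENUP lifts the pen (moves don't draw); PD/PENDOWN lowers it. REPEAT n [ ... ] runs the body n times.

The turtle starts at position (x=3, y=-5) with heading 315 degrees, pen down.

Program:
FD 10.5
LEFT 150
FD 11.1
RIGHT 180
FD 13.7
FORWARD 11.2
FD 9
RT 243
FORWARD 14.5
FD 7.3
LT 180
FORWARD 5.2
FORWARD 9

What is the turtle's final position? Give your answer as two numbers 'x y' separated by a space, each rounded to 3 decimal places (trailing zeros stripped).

Executing turtle program step by step:
Start: pos=(3,-5), heading=315, pen down
FD 10.5: (3,-5) -> (10.425,-12.425) [heading=315, draw]
LT 150: heading 315 -> 105
FD 11.1: (10.425,-12.425) -> (7.552,-1.703) [heading=105, draw]
RT 180: heading 105 -> 285
FD 13.7: (7.552,-1.703) -> (11.098,-14.936) [heading=285, draw]
FD 11.2: (11.098,-14.936) -> (13.996,-25.754) [heading=285, draw]
FD 9: (13.996,-25.754) -> (16.326,-34.448) [heading=285, draw]
RT 243: heading 285 -> 42
FD 14.5: (16.326,-34.448) -> (27.101,-24.745) [heading=42, draw]
FD 7.3: (27.101,-24.745) -> (32.526,-19.861) [heading=42, draw]
LT 180: heading 42 -> 222
FD 5.2: (32.526,-19.861) -> (28.662,-23.34) [heading=222, draw]
FD 9: (28.662,-23.34) -> (21.974,-29.362) [heading=222, draw]
Final: pos=(21.974,-29.362), heading=222, 9 segment(s) drawn

Answer: 21.974 -29.362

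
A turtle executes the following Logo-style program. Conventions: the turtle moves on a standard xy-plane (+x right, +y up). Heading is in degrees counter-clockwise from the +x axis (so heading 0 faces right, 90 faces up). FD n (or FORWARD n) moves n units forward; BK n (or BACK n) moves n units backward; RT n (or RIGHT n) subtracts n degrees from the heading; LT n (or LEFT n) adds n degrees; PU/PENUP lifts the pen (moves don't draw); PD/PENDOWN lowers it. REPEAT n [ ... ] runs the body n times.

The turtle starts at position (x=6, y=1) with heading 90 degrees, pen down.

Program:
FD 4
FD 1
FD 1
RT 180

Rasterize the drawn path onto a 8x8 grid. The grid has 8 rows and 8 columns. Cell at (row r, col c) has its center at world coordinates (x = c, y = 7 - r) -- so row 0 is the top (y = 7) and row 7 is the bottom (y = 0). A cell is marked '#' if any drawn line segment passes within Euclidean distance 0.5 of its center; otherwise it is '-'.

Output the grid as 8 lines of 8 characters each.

Answer: ------#-
------#-
------#-
------#-
------#-
------#-
------#-
--------

Derivation:
Segment 0: (6,1) -> (6,5)
Segment 1: (6,5) -> (6,6)
Segment 2: (6,6) -> (6,7)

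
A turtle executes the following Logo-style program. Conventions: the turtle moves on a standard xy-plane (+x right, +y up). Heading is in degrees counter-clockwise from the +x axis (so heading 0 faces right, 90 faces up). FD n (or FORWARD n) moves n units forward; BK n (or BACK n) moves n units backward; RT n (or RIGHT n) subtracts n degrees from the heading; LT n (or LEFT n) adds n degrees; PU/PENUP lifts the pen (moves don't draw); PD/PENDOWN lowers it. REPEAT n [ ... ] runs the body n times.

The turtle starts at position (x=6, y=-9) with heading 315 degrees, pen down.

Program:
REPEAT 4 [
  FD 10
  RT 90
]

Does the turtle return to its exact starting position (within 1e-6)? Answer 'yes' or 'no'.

Executing turtle program step by step:
Start: pos=(6,-9), heading=315, pen down
REPEAT 4 [
  -- iteration 1/4 --
  FD 10: (6,-9) -> (13.071,-16.071) [heading=315, draw]
  RT 90: heading 315 -> 225
  -- iteration 2/4 --
  FD 10: (13.071,-16.071) -> (6,-23.142) [heading=225, draw]
  RT 90: heading 225 -> 135
  -- iteration 3/4 --
  FD 10: (6,-23.142) -> (-1.071,-16.071) [heading=135, draw]
  RT 90: heading 135 -> 45
  -- iteration 4/4 --
  FD 10: (-1.071,-16.071) -> (6,-9) [heading=45, draw]
  RT 90: heading 45 -> 315
]
Final: pos=(6,-9), heading=315, 4 segment(s) drawn

Start position: (6, -9)
Final position: (6, -9)
Distance = 0; < 1e-6 -> CLOSED

Answer: yes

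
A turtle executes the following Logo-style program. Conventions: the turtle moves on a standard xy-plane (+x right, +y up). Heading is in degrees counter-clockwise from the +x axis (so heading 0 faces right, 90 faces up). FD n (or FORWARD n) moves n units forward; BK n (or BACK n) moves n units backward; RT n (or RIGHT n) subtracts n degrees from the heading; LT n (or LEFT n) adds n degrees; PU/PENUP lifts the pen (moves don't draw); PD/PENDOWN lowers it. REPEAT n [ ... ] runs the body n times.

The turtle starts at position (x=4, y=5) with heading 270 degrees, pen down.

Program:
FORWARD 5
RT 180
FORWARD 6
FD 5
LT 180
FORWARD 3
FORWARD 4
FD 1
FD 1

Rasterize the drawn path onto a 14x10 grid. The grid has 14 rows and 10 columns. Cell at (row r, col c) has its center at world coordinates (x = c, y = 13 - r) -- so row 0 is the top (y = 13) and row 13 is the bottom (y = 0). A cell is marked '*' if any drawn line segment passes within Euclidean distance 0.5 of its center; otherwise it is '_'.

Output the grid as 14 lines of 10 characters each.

Answer: __________
__________
____*_____
____*_____
____*_____
____*_____
____*_____
____*_____
____*_____
____*_____
____*_____
____*_____
____*_____
____*_____

Derivation:
Segment 0: (4,5) -> (4,0)
Segment 1: (4,0) -> (4,6)
Segment 2: (4,6) -> (4,11)
Segment 3: (4,11) -> (4,8)
Segment 4: (4,8) -> (4,4)
Segment 5: (4,4) -> (4,3)
Segment 6: (4,3) -> (4,2)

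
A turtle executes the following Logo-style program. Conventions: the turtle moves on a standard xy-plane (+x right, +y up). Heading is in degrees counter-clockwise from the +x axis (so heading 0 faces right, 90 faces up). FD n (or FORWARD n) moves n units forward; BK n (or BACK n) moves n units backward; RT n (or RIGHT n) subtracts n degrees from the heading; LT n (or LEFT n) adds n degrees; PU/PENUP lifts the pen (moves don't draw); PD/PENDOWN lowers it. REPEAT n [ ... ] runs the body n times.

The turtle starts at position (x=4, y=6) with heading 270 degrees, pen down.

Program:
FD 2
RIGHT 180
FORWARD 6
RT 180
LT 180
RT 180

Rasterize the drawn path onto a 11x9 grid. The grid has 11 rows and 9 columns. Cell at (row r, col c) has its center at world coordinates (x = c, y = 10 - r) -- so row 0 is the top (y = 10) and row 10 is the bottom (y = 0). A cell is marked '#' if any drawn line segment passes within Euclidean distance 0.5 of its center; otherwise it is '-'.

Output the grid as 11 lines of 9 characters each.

Segment 0: (4,6) -> (4,4)
Segment 1: (4,4) -> (4,10)

Answer: ----#----
----#----
----#----
----#----
----#----
----#----
----#----
---------
---------
---------
---------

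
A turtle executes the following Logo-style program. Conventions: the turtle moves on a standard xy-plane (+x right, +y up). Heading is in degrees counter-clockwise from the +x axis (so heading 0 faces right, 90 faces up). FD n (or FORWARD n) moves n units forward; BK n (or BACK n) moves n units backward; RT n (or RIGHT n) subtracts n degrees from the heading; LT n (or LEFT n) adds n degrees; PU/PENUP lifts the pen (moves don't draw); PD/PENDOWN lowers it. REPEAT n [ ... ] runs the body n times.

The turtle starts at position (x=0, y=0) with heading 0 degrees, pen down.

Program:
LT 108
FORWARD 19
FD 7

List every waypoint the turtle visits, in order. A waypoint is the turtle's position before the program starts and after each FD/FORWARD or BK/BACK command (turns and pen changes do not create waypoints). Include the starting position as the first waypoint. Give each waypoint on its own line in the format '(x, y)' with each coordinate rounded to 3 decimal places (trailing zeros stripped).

Answer: (0, 0)
(-5.871, 18.07)
(-8.034, 24.727)

Derivation:
Executing turtle program step by step:
Start: pos=(0,0), heading=0, pen down
LT 108: heading 0 -> 108
FD 19: (0,0) -> (-5.871,18.07) [heading=108, draw]
FD 7: (-5.871,18.07) -> (-8.034,24.727) [heading=108, draw]
Final: pos=(-8.034,24.727), heading=108, 2 segment(s) drawn
Waypoints (3 total):
(0, 0)
(-5.871, 18.07)
(-8.034, 24.727)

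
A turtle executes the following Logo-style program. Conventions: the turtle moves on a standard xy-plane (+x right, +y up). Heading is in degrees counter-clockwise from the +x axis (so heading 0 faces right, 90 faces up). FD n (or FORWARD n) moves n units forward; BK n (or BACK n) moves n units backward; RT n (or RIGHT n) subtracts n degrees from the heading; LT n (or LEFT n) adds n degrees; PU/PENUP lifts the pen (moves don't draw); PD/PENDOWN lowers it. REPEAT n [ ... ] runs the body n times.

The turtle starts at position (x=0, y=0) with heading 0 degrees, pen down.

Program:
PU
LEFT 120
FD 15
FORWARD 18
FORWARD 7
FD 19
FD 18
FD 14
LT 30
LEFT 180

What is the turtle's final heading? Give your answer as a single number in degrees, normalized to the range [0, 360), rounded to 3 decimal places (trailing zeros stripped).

Answer: 330

Derivation:
Executing turtle program step by step:
Start: pos=(0,0), heading=0, pen down
PU: pen up
LT 120: heading 0 -> 120
FD 15: (0,0) -> (-7.5,12.99) [heading=120, move]
FD 18: (-7.5,12.99) -> (-16.5,28.579) [heading=120, move]
FD 7: (-16.5,28.579) -> (-20,34.641) [heading=120, move]
FD 19: (-20,34.641) -> (-29.5,51.095) [heading=120, move]
FD 18: (-29.5,51.095) -> (-38.5,66.684) [heading=120, move]
FD 14: (-38.5,66.684) -> (-45.5,78.808) [heading=120, move]
LT 30: heading 120 -> 150
LT 180: heading 150 -> 330
Final: pos=(-45.5,78.808), heading=330, 0 segment(s) drawn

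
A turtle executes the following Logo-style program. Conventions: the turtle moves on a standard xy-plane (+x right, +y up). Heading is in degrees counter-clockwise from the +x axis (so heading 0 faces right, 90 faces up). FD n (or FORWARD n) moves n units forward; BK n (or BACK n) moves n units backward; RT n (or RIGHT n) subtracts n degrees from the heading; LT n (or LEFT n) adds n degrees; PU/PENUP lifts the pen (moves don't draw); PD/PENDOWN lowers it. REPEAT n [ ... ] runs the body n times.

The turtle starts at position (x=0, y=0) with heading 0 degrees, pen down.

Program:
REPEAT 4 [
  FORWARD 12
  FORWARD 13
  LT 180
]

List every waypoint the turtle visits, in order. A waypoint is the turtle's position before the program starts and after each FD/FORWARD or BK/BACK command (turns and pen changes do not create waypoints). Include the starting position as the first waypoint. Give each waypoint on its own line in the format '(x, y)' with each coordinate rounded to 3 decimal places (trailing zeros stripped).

Executing turtle program step by step:
Start: pos=(0,0), heading=0, pen down
REPEAT 4 [
  -- iteration 1/4 --
  FD 12: (0,0) -> (12,0) [heading=0, draw]
  FD 13: (12,0) -> (25,0) [heading=0, draw]
  LT 180: heading 0 -> 180
  -- iteration 2/4 --
  FD 12: (25,0) -> (13,0) [heading=180, draw]
  FD 13: (13,0) -> (0,0) [heading=180, draw]
  LT 180: heading 180 -> 0
  -- iteration 3/4 --
  FD 12: (0,0) -> (12,0) [heading=0, draw]
  FD 13: (12,0) -> (25,0) [heading=0, draw]
  LT 180: heading 0 -> 180
  -- iteration 4/4 --
  FD 12: (25,0) -> (13,0) [heading=180, draw]
  FD 13: (13,0) -> (0,0) [heading=180, draw]
  LT 180: heading 180 -> 0
]
Final: pos=(0,0), heading=0, 8 segment(s) drawn
Waypoints (9 total):
(0, 0)
(12, 0)
(25, 0)
(13, 0)
(0, 0)
(12, 0)
(25, 0)
(13, 0)
(0, 0)

Answer: (0, 0)
(12, 0)
(25, 0)
(13, 0)
(0, 0)
(12, 0)
(25, 0)
(13, 0)
(0, 0)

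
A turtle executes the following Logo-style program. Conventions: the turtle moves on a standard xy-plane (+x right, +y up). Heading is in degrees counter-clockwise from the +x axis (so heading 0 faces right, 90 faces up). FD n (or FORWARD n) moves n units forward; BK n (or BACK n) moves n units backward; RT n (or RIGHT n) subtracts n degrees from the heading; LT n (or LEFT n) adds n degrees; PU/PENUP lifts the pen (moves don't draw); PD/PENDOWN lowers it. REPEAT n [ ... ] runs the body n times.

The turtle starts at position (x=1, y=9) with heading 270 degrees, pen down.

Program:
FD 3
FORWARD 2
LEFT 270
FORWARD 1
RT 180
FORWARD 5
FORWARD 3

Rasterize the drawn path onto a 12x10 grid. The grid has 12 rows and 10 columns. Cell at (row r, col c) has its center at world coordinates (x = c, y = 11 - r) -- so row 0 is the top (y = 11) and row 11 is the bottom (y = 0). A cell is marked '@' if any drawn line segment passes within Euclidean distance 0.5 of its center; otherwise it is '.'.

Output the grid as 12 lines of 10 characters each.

Answer: ..........
..........
.@........
.@........
.@........
.@........
.@........
@@@@@@@@@.
..........
..........
..........
..........

Derivation:
Segment 0: (1,9) -> (1,6)
Segment 1: (1,6) -> (1,4)
Segment 2: (1,4) -> (-0,4)
Segment 3: (-0,4) -> (5,4)
Segment 4: (5,4) -> (8,4)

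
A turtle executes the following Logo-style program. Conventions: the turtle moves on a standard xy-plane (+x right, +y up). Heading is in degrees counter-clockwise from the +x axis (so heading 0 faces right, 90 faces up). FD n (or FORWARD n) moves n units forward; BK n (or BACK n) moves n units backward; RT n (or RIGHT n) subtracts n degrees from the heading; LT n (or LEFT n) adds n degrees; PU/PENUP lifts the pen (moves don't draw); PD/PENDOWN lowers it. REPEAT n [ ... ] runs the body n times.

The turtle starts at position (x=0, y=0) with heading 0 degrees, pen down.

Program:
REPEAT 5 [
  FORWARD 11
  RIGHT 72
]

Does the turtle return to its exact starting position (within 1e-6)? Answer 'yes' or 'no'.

Executing turtle program step by step:
Start: pos=(0,0), heading=0, pen down
REPEAT 5 [
  -- iteration 1/5 --
  FD 11: (0,0) -> (11,0) [heading=0, draw]
  RT 72: heading 0 -> 288
  -- iteration 2/5 --
  FD 11: (11,0) -> (14.399,-10.462) [heading=288, draw]
  RT 72: heading 288 -> 216
  -- iteration 3/5 --
  FD 11: (14.399,-10.462) -> (5.5,-16.927) [heading=216, draw]
  RT 72: heading 216 -> 144
  -- iteration 4/5 --
  FD 11: (5.5,-16.927) -> (-3.399,-10.462) [heading=144, draw]
  RT 72: heading 144 -> 72
  -- iteration 5/5 --
  FD 11: (-3.399,-10.462) -> (0,0) [heading=72, draw]
  RT 72: heading 72 -> 0
]
Final: pos=(0,0), heading=0, 5 segment(s) drawn

Start position: (0, 0)
Final position: (0, 0)
Distance = 0; < 1e-6 -> CLOSED

Answer: yes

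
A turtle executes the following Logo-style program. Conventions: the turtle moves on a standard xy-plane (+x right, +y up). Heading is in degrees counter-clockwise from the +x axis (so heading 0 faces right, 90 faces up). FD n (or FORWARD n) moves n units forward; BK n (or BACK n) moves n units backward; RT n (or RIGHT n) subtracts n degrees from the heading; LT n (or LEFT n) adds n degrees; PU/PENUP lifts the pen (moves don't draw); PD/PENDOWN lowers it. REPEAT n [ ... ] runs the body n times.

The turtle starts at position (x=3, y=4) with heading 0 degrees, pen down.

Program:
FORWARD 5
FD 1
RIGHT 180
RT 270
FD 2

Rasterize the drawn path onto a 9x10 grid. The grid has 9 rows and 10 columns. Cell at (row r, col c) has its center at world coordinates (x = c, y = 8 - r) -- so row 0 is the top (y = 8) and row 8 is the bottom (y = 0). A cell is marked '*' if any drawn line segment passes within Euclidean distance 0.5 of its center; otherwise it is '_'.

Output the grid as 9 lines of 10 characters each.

Answer: __________
__________
__________
__________
___*******
_________*
_________*
__________
__________

Derivation:
Segment 0: (3,4) -> (8,4)
Segment 1: (8,4) -> (9,4)
Segment 2: (9,4) -> (9,2)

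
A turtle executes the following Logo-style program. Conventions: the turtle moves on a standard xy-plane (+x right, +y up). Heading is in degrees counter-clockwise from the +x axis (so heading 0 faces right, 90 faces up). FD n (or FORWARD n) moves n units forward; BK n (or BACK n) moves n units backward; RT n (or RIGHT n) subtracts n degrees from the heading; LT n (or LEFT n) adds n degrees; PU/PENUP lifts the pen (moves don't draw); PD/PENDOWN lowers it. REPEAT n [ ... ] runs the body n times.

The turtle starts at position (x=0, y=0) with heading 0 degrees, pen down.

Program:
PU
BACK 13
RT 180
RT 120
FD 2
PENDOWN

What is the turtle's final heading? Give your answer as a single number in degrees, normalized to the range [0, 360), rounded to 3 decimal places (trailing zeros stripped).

Executing turtle program step by step:
Start: pos=(0,0), heading=0, pen down
PU: pen up
BK 13: (0,0) -> (-13,0) [heading=0, move]
RT 180: heading 0 -> 180
RT 120: heading 180 -> 60
FD 2: (-13,0) -> (-12,1.732) [heading=60, move]
PD: pen down
Final: pos=(-12,1.732), heading=60, 0 segment(s) drawn

Answer: 60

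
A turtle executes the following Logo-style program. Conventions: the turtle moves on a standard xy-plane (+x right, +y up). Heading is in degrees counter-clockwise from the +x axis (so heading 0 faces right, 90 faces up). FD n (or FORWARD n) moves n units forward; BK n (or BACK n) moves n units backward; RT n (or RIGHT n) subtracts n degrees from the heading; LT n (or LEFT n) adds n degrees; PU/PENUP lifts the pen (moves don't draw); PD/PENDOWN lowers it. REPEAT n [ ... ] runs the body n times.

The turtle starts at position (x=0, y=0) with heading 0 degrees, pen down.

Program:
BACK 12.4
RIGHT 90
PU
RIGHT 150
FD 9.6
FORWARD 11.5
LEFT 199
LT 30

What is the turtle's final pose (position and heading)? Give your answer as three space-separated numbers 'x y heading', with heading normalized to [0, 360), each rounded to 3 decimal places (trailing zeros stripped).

Executing turtle program step by step:
Start: pos=(0,0), heading=0, pen down
BK 12.4: (0,0) -> (-12.4,0) [heading=0, draw]
RT 90: heading 0 -> 270
PU: pen up
RT 150: heading 270 -> 120
FD 9.6: (-12.4,0) -> (-17.2,8.314) [heading=120, move]
FD 11.5: (-17.2,8.314) -> (-22.95,18.273) [heading=120, move]
LT 199: heading 120 -> 319
LT 30: heading 319 -> 349
Final: pos=(-22.95,18.273), heading=349, 1 segment(s) drawn

Answer: -22.95 18.273 349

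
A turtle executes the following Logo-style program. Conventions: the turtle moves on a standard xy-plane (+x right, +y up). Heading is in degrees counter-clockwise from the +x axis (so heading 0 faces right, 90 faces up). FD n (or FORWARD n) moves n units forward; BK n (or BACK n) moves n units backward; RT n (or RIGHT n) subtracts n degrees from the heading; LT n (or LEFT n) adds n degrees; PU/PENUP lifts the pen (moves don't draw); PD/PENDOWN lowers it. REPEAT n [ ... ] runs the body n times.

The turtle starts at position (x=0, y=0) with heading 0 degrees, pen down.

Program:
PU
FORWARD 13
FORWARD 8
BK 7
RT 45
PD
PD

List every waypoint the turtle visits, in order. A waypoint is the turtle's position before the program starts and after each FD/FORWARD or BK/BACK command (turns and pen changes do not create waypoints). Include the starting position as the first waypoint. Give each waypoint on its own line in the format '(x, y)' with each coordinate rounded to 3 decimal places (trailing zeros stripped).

Answer: (0, 0)
(13, 0)
(21, 0)
(14, 0)

Derivation:
Executing turtle program step by step:
Start: pos=(0,0), heading=0, pen down
PU: pen up
FD 13: (0,0) -> (13,0) [heading=0, move]
FD 8: (13,0) -> (21,0) [heading=0, move]
BK 7: (21,0) -> (14,0) [heading=0, move]
RT 45: heading 0 -> 315
PD: pen down
PD: pen down
Final: pos=(14,0), heading=315, 0 segment(s) drawn
Waypoints (4 total):
(0, 0)
(13, 0)
(21, 0)
(14, 0)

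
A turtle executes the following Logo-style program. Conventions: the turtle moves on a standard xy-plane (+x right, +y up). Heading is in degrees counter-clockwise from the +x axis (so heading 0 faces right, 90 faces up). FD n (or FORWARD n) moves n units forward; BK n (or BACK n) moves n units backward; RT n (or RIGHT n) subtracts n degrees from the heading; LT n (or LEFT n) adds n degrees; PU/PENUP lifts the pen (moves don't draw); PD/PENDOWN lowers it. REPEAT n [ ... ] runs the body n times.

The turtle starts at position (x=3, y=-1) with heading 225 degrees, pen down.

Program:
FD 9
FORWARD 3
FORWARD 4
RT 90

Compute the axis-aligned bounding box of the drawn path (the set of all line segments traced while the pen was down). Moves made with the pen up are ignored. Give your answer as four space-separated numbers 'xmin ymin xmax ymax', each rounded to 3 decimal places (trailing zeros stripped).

Executing turtle program step by step:
Start: pos=(3,-1), heading=225, pen down
FD 9: (3,-1) -> (-3.364,-7.364) [heading=225, draw]
FD 3: (-3.364,-7.364) -> (-5.485,-9.485) [heading=225, draw]
FD 4: (-5.485,-9.485) -> (-8.314,-12.314) [heading=225, draw]
RT 90: heading 225 -> 135
Final: pos=(-8.314,-12.314), heading=135, 3 segment(s) drawn

Segment endpoints: x in {-8.314, -5.485, -3.364, 3}, y in {-12.314, -9.485, -7.364, -1}
xmin=-8.314, ymin=-12.314, xmax=3, ymax=-1

Answer: -8.314 -12.314 3 -1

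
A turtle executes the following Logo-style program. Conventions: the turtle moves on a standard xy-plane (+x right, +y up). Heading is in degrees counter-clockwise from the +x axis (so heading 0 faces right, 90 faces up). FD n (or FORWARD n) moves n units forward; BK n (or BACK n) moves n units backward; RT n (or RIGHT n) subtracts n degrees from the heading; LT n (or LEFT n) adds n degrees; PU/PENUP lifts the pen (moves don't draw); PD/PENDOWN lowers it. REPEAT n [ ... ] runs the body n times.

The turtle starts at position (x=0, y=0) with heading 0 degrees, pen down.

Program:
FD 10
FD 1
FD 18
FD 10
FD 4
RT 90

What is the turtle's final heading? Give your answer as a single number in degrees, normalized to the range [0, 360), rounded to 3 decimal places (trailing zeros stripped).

Executing turtle program step by step:
Start: pos=(0,0), heading=0, pen down
FD 10: (0,0) -> (10,0) [heading=0, draw]
FD 1: (10,0) -> (11,0) [heading=0, draw]
FD 18: (11,0) -> (29,0) [heading=0, draw]
FD 10: (29,0) -> (39,0) [heading=0, draw]
FD 4: (39,0) -> (43,0) [heading=0, draw]
RT 90: heading 0 -> 270
Final: pos=(43,0), heading=270, 5 segment(s) drawn

Answer: 270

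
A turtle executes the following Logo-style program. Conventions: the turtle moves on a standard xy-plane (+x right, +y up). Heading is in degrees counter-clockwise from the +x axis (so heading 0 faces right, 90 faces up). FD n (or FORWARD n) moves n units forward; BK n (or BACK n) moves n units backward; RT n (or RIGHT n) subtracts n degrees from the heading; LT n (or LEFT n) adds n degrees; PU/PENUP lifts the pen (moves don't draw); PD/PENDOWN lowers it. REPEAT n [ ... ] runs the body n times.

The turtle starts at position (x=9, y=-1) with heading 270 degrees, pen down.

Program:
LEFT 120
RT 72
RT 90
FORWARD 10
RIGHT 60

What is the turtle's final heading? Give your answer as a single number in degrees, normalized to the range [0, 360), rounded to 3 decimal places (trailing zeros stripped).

Answer: 168

Derivation:
Executing turtle program step by step:
Start: pos=(9,-1), heading=270, pen down
LT 120: heading 270 -> 30
RT 72: heading 30 -> 318
RT 90: heading 318 -> 228
FD 10: (9,-1) -> (2.309,-8.431) [heading=228, draw]
RT 60: heading 228 -> 168
Final: pos=(2.309,-8.431), heading=168, 1 segment(s) drawn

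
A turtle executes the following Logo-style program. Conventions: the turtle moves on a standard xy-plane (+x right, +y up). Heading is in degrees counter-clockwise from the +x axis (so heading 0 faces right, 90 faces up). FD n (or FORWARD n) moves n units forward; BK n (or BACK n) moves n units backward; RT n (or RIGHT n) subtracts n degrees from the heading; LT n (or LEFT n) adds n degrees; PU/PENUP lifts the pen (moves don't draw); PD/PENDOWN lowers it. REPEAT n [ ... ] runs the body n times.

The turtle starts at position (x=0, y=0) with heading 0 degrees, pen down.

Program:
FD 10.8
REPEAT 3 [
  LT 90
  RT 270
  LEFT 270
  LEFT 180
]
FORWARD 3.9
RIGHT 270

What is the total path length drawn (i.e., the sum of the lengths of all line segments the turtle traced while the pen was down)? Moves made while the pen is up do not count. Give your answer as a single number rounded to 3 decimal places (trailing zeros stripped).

Answer: 14.7

Derivation:
Executing turtle program step by step:
Start: pos=(0,0), heading=0, pen down
FD 10.8: (0,0) -> (10.8,0) [heading=0, draw]
REPEAT 3 [
  -- iteration 1/3 --
  LT 90: heading 0 -> 90
  RT 270: heading 90 -> 180
  LT 270: heading 180 -> 90
  LT 180: heading 90 -> 270
  -- iteration 2/3 --
  LT 90: heading 270 -> 0
  RT 270: heading 0 -> 90
  LT 270: heading 90 -> 0
  LT 180: heading 0 -> 180
  -- iteration 3/3 --
  LT 90: heading 180 -> 270
  RT 270: heading 270 -> 0
  LT 270: heading 0 -> 270
  LT 180: heading 270 -> 90
]
FD 3.9: (10.8,0) -> (10.8,3.9) [heading=90, draw]
RT 270: heading 90 -> 180
Final: pos=(10.8,3.9), heading=180, 2 segment(s) drawn

Segment lengths:
  seg 1: (0,0) -> (10.8,0), length = 10.8
  seg 2: (10.8,0) -> (10.8,3.9), length = 3.9
Total = 14.7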